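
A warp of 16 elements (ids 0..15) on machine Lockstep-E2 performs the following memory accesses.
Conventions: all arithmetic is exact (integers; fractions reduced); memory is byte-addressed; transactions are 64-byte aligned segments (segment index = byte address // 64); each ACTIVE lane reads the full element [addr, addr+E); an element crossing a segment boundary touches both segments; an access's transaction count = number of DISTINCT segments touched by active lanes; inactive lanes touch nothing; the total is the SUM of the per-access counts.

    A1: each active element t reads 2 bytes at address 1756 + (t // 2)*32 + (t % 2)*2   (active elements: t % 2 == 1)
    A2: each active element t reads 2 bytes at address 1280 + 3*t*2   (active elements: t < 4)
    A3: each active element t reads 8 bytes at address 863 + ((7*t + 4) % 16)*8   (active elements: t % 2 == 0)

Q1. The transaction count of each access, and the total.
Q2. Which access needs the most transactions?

A1: 4 transactions
A2: 1 transaction
A3: 3 transactions

Answer: 4,1,3; total 8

Answer: A1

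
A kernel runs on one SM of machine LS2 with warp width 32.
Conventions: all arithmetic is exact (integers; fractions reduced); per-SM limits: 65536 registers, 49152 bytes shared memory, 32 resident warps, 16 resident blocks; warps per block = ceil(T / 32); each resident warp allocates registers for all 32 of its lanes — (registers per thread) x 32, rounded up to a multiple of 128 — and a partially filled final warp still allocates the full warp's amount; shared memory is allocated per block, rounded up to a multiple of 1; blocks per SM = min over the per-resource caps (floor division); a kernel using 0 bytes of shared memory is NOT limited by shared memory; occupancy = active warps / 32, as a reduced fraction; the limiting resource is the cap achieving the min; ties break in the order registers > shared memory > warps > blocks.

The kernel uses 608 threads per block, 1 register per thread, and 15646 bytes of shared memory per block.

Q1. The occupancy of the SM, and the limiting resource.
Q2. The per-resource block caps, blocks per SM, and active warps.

Answer: occupancy 19/32, limited by warps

registers: 26 blocks
shared memory: 3 blocks
warps: 1 block
blocks: 16 blocks

Answer: 1 block, 19 active warps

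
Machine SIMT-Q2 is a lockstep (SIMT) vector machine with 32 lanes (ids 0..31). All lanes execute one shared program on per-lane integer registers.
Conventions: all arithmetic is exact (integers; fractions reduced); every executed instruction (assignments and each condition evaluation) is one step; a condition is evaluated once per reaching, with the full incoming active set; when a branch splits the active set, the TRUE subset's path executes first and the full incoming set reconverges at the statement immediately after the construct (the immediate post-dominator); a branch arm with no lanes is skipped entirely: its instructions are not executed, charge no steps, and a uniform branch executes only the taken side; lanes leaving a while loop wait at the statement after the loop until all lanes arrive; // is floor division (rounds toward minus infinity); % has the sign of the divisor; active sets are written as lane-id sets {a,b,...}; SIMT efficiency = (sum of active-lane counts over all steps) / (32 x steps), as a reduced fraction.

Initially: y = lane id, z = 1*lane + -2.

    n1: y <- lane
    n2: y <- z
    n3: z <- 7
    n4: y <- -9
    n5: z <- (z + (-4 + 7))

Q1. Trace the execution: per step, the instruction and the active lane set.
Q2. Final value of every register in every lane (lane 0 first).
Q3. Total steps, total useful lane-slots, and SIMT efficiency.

step 0: y <- lane                    {0,1,2,3,4,5,6,7,8,9,10,11,12,13,14,15,16,17,18,19,20,21,22,23,24,25,26,27,28,29,30,31}
step 1: y <- z                       {0,1,2,3,4,5,6,7,8,9,10,11,12,13,14,15,16,17,18,19,20,21,22,23,24,25,26,27,28,29,30,31}
step 2: z <- 7                       {0,1,2,3,4,5,6,7,8,9,10,11,12,13,14,15,16,17,18,19,20,21,22,23,24,25,26,27,28,29,30,31}
step 3: y <- -9                      {0,1,2,3,4,5,6,7,8,9,10,11,12,13,14,15,16,17,18,19,20,21,22,23,24,25,26,27,28,29,30,31}
step 4: z <- (z + (-4 + 7))          {0,1,2,3,4,5,6,7,8,9,10,11,12,13,14,15,16,17,18,19,20,21,22,23,24,25,26,27,28,29,30,31}

Answer: 5 steps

y: -9,-9,-9,-9,-9,-9,-9,-9,-9,-9,-9,-9,-9,-9,-9,-9,-9,-9,-9,-9,-9,-9,-9,-9,-9,-9,-9,-9,-9,-9,-9,-9
z: 10,10,10,10,10,10,10,10,10,10,10,10,10,10,10,10,10,10,10,10,10,10,10,10,10,10,10,10,10,10,10,10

steps = 5; useful = 160; efficiency = 160/160 = 1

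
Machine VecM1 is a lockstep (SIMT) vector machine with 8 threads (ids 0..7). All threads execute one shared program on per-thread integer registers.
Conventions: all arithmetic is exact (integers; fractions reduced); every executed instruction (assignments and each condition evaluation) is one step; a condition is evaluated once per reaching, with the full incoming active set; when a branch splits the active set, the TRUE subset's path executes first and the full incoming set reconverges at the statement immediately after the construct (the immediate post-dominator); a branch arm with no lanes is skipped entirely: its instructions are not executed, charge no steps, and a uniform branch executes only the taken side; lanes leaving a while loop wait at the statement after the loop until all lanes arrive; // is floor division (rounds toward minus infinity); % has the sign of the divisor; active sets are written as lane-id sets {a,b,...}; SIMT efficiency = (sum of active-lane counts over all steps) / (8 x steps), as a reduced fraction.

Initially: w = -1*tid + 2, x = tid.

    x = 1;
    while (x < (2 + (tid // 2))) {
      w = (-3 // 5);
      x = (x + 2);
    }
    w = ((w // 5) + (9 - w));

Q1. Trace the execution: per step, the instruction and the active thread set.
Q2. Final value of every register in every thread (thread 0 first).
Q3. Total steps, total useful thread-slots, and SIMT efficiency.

step 0: x <- 1                       {0,1,2,3,4,5,6,7}
step 1: eval (x < (2 + (tid // 2)))  {0,1,2,3,4,5,6,7}
step 2: w <- (-3 // 5)               {0,1,2,3,4,5,6,7}
step 3: x <- (x + 2)                 {0,1,2,3,4,5,6,7}
step 4: eval (x < (2 + (tid // 2)))  {0,1,2,3,4,5,6,7}
step 5: w <- (-3 // 5)               {4,5,6,7}
step 6: x <- (x + 2)                 {4,5,6,7}
step 7: eval (x < (2 + (tid // 2)))  {4,5,6,7}
step 8: w <- ((w // 5) + (9 - w))    {0,1,2,3,4,5,6,7}

Answer: 9 steps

w: 9,9,9,9,9,9,9,9
x: 3,3,3,3,5,5,5,5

steps = 9; useful = 60; efficiency = 60/72 = 5/6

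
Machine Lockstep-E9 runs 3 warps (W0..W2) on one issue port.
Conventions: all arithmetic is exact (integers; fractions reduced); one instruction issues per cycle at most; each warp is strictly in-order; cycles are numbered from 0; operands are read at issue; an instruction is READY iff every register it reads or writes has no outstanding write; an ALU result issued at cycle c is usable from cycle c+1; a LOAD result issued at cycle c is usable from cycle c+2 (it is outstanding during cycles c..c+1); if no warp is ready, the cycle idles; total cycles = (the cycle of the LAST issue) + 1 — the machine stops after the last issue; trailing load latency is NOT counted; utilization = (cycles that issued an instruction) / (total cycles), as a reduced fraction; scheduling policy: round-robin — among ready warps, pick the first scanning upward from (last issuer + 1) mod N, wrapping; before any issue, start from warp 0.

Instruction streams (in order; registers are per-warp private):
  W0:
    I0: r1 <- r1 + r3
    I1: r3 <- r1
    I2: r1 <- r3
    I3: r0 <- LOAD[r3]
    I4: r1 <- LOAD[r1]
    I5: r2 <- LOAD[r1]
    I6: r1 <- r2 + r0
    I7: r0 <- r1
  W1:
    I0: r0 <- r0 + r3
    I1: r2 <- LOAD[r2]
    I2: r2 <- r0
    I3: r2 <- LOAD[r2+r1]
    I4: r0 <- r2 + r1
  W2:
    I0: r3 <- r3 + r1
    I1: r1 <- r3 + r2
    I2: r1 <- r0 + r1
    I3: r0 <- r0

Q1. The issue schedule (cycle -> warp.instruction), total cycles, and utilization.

cycle 0: W0.I0
cycle 1: W1.I0
cycle 2: W2.I0
cycle 3: W0.I1
cycle 4: W1.I1
cycle 5: W2.I1
cycle 6: W0.I2
cycle 7: W1.I2
cycle 8: W2.I2
cycle 9: W0.I3
cycle 10: W1.I3
cycle 11: W2.I3
cycle 12: W0.I4
cycle 13: W1.I4
cycle 14: W0.I5
cycle 15: idle
cycle 16: W0.I6
cycle 17: W0.I7

Answer: 18 cycles, utilization 17/18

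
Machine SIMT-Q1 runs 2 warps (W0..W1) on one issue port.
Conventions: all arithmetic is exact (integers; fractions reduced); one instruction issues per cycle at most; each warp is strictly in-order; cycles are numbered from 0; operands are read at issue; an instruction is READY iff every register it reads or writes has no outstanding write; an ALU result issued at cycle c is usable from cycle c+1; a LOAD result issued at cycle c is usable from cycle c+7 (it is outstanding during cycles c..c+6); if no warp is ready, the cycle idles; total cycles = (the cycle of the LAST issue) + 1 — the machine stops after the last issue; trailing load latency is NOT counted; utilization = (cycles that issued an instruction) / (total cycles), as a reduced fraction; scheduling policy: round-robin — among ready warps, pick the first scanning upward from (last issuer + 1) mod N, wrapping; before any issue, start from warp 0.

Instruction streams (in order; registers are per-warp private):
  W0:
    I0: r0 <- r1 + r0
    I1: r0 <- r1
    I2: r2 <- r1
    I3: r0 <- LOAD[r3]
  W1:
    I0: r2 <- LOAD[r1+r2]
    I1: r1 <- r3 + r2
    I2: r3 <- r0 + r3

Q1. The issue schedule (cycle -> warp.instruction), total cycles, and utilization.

cycle 0: W0.I0
cycle 1: W1.I0
cycle 2: W0.I1
cycle 3: W0.I2
cycle 4: W0.I3
cycle 5: idle
cycle 6: idle
cycle 7: idle
cycle 8: W1.I1
cycle 9: W1.I2

Answer: 10 cycles, utilization 7/10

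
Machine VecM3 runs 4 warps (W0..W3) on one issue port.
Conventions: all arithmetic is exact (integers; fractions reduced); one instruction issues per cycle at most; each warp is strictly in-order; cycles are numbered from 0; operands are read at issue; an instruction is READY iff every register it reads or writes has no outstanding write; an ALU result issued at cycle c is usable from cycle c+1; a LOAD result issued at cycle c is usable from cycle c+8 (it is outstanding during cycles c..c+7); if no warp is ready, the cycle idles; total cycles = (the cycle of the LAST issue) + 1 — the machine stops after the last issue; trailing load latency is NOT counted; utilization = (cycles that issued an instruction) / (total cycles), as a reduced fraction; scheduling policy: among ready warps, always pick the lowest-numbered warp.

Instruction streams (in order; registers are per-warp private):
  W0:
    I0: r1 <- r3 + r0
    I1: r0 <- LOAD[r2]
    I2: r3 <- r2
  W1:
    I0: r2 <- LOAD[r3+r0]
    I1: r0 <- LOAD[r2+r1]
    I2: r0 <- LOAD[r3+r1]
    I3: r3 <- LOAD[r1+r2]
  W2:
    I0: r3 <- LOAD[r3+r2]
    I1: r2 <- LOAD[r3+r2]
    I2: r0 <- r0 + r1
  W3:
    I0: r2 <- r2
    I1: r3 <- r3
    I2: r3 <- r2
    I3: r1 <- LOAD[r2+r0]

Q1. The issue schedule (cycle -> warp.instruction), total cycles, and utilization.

cycle 0: W0.I0
cycle 1: W0.I1
cycle 2: W0.I2
cycle 3: W1.I0
cycle 4: W2.I0
cycle 5: W3.I0
cycle 6: W3.I1
cycle 7: W3.I2
cycle 8: W3.I3
cycle 9: idle
cycle 10: idle
cycle 11: W1.I1
cycle 12: W2.I1
cycle 13: W2.I2
cycle 14: idle
cycle 15: idle
cycle 16: idle
cycle 17: idle
cycle 18: idle
cycle 19: W1.I2
cycle 20: W1.I3

Answer: 21 cycles, utilization 2/3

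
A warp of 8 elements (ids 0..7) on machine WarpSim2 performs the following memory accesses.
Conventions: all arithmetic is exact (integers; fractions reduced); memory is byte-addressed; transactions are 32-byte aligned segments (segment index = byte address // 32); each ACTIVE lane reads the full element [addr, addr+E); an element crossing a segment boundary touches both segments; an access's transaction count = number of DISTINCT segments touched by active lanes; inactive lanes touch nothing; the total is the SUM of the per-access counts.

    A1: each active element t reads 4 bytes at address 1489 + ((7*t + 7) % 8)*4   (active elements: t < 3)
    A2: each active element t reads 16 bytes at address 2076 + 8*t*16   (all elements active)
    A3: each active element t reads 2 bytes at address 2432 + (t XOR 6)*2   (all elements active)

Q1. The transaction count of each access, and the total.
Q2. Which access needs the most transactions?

A1: 1 transaction
A2: 16 transactions
A3: 1 transaction

Answer: 1,16,1; total 18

Answer: A2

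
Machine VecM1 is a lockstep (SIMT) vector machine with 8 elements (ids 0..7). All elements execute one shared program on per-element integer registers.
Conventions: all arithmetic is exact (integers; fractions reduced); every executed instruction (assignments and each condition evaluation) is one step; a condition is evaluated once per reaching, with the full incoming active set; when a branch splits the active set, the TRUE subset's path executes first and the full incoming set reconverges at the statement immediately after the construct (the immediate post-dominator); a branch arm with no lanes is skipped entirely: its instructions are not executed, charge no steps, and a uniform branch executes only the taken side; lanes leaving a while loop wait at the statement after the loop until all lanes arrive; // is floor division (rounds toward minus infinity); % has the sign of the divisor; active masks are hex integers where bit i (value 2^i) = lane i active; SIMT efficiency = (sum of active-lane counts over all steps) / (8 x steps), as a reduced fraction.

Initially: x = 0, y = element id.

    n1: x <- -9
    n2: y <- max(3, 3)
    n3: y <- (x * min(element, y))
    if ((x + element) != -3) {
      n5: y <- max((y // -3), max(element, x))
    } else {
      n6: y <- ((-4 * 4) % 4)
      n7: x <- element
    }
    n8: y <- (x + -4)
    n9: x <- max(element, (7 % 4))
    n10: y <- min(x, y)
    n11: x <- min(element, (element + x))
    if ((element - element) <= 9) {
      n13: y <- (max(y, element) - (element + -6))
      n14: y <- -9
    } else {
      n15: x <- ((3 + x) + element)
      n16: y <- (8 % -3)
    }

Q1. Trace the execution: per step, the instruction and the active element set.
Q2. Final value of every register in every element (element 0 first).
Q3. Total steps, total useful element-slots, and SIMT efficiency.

step 0: x <- -9                      0xff
step 1: y <- max(3, 3)               0xff
step 2: y <- (x * min(element, y))   0xff
step 3: eval ((x + element) != -3)   0xff
step 4: y <- max((y // -3), max(element, x)) 0xbf
step 5: y <- ((-4 * 4) % 4)          0x40
step 6: x <- element                 0x40
step 7: y <- (x + -4)                0xff
step 8: x <- max(element, (7 % 4))   0xff
step 9: y <- min(x, y)               0xff
step 10: x <- min(element, (element + x)) 0xff
step 11: eval ((element - element) <= 9) 0xff
step 12: y <- (max(y, element) - (element + -6)) 0xff
step 13: y <- -9                      0xff

Answer: 14 steps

x: 0,1,2,3,4,5,6,7
y: -9,-9,-9,-9,-9,-9,-9,-9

steps = 14; useful = 97; efficiency = 97/112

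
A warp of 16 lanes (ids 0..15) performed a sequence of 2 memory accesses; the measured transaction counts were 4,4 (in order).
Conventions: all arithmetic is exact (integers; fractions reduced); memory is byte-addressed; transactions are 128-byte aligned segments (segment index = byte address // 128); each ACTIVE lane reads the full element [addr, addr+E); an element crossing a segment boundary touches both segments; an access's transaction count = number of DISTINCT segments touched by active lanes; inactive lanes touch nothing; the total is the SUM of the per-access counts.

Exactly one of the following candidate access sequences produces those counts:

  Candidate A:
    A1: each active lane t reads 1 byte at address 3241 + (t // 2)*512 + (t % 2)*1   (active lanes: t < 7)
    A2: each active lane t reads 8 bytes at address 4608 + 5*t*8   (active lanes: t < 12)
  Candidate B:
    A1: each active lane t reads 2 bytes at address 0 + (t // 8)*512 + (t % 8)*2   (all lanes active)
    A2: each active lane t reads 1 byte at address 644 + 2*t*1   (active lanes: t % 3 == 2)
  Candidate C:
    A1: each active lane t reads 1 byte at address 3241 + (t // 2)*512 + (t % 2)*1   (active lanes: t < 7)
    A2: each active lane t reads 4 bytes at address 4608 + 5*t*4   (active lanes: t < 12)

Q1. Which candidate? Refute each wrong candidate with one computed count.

B: A1 gives 2 transactions, not 4
C: A2 gives 2 transactions, not 4
A: all counts match (4,4)

Answer: A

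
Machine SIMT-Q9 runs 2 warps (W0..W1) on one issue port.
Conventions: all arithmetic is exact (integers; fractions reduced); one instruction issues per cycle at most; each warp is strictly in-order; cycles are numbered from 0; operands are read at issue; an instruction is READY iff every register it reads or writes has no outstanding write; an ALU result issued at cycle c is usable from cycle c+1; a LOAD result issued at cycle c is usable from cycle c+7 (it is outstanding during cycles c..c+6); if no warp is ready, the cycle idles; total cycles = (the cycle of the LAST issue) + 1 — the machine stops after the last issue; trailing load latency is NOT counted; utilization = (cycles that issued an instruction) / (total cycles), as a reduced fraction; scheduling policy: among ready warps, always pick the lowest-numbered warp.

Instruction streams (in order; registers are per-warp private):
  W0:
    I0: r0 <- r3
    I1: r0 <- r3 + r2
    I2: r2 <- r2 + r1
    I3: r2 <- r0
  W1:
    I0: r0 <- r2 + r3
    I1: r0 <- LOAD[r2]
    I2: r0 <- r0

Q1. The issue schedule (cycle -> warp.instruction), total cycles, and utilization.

cycle 0: W0.I0
cycle 1: W0.I1
cycle 2: W0.I2
cycle 3: W0.I3
cycle 4: W1.I0
cycle 5: W1.I1
cycle 6: idle
cycle 7: idle
cycle 8: idle
cycle 9: idle
cycle 10: idle
cycle 11: idle
cycle 12: W1.I2

Answer: 13 cycles, utilization 7/13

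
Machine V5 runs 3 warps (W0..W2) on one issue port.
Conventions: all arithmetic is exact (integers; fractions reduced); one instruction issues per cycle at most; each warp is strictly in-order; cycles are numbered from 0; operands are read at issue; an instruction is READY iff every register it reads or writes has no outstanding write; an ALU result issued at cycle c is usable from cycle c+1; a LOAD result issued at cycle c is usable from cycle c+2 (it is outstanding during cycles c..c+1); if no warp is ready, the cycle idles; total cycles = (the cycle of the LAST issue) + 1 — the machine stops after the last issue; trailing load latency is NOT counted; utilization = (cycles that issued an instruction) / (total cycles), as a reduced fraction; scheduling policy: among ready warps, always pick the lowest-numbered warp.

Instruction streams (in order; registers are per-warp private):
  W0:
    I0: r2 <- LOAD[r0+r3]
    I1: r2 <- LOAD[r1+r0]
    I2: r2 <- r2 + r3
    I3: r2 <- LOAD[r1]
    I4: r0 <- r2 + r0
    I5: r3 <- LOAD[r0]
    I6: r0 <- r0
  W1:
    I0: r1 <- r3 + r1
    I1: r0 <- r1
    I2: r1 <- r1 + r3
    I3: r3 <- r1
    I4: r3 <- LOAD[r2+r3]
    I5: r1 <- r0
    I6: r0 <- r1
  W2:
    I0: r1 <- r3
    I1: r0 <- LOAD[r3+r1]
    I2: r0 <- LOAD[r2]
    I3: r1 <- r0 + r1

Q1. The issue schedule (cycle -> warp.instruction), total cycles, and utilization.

cycle 0: W0.I0
cycle 1: W1.I0
cycle 2: W0.I1
cycle 3: W1.I1
cycle 4: W0.I2
cycle 5: W0.I3
cycle 6: W1.I2
cycle 7: W0.I4
cycle 8: W0.I5
cycle 9: W0.I6
cycle 10: W1.I3
cycle 11: W1.I4
cycle 12: W1.I5
cycle 13: W1.I6
cycle 14: W2.I0
cycle 15: W2.I1
cycle 16: idle
cycle 17: W2.I2
cycle 18: idle
cycle 19: W2.I3

Answer: 20 cycles, utilization 9/10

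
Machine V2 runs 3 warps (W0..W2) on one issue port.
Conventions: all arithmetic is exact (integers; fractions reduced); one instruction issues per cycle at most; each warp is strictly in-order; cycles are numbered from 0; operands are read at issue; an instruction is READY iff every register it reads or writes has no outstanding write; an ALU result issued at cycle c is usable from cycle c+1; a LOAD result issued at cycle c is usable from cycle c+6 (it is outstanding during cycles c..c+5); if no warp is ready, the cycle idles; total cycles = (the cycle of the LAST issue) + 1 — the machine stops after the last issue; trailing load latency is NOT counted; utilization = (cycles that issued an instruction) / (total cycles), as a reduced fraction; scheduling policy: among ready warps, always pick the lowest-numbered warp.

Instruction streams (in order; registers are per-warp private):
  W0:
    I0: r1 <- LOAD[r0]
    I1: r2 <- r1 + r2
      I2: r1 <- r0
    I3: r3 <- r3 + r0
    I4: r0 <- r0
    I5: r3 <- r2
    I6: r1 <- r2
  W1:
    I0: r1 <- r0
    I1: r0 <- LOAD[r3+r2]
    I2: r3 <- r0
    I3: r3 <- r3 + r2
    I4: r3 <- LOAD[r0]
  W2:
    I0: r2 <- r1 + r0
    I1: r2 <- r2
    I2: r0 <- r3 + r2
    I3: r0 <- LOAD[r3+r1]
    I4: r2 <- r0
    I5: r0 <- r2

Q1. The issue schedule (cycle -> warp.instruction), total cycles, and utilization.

cycle 0: W0.I0
cycle 1: W1.I0
cycle 2: W1.I1
cycle 3: W2.I0
cycle 4: W2.I1
cycle 5: W2.I2
cycle 6: W0.I1
cycle 7: W0.I2
cycle 8: W0.I3
cycle 9: W0.I4
cycle 10: W0.I5
cycle 11: W0.I6
cycle 12: W1.I2
cycle 13: W1.I3
cycle 14: W1.I4
cycle 15: W2.I3
cycle 16: idle
cycle 17: idle
cycle 18: idle
cycle 19: idle
cycle 20: idle
cycle 21: W2.I4
cycle 22: W2.I5

Answer: 23 cycles, utilization 18/23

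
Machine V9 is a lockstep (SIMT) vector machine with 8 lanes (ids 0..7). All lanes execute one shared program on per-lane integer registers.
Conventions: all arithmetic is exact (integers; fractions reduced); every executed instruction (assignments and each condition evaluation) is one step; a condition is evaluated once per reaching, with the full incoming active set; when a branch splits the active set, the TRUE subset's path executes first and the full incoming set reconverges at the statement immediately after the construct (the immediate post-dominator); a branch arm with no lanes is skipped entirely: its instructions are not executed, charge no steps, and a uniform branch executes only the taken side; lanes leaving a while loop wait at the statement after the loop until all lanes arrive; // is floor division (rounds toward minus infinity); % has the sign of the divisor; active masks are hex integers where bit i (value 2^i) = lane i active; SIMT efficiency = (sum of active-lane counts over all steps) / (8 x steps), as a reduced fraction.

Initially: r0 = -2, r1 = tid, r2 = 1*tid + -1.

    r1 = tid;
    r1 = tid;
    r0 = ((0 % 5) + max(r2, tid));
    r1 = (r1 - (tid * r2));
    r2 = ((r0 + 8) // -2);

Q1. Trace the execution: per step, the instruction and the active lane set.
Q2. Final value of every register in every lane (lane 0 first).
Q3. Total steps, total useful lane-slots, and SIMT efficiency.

step 0: r1 <- tid                    0xff
step 1: r1 <- tid                    0xff
step 2: r0 <- ((0 % 5) + max(r2, tid)) 0xff
step 3: r1 <- (r1 - (tid * r2))      0xff
step 4: r2 <- ((r0 + 8) // -2)       0xff

Answer: 5 steps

r0: 0,1,2,3,4,5,6,7
r1: 0,1,0,-3,-8,-15,-24,-35
r2: -4,-5,-5,-6,-6,-7,-7,-8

steps = 5; useful = 40; efficiency = 40/40 = 1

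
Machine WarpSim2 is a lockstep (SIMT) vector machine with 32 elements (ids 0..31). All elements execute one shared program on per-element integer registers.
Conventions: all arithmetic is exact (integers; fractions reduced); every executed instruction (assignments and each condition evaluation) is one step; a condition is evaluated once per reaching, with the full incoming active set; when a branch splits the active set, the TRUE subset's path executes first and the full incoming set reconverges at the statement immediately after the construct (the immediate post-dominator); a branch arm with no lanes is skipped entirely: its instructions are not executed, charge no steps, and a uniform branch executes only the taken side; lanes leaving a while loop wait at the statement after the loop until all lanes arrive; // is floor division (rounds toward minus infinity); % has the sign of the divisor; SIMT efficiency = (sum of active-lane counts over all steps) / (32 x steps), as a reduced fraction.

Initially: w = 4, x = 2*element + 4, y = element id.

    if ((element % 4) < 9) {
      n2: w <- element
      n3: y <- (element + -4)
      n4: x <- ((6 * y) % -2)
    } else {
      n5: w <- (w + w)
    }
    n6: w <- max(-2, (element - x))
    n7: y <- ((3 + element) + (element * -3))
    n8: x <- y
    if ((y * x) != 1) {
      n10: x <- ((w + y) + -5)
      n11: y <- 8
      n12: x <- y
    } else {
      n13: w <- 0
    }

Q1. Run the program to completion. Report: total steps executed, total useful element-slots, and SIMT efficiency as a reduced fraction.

Answer: 12 steps, 348 useful, 29/32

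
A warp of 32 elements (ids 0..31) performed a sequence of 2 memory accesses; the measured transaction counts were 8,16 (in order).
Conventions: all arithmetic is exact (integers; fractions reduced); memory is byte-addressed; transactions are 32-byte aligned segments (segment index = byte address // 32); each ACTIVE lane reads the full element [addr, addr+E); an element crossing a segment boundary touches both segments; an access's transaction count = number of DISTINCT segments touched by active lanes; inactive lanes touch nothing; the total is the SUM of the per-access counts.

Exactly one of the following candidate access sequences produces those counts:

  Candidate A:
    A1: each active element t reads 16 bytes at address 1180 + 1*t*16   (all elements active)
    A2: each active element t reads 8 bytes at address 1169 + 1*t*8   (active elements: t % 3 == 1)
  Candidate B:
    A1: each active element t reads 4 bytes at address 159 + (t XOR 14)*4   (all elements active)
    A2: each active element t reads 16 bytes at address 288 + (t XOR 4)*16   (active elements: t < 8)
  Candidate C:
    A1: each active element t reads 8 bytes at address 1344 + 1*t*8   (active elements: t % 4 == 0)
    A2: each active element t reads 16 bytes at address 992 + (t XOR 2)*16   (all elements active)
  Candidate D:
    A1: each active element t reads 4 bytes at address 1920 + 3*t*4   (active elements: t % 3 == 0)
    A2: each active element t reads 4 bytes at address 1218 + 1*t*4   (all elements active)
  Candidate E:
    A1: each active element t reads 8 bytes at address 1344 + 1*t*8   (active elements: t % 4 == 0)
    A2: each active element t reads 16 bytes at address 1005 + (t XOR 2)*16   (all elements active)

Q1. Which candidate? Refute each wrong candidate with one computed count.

A: A1 gives 17 transactions, not 8
B: A1 gives 5 transactions, not 8
D: A1 gives 11 transactions, not 8
E: A2 gives 17 transactions, not 16
C: all counts match (8,16)

Answer: C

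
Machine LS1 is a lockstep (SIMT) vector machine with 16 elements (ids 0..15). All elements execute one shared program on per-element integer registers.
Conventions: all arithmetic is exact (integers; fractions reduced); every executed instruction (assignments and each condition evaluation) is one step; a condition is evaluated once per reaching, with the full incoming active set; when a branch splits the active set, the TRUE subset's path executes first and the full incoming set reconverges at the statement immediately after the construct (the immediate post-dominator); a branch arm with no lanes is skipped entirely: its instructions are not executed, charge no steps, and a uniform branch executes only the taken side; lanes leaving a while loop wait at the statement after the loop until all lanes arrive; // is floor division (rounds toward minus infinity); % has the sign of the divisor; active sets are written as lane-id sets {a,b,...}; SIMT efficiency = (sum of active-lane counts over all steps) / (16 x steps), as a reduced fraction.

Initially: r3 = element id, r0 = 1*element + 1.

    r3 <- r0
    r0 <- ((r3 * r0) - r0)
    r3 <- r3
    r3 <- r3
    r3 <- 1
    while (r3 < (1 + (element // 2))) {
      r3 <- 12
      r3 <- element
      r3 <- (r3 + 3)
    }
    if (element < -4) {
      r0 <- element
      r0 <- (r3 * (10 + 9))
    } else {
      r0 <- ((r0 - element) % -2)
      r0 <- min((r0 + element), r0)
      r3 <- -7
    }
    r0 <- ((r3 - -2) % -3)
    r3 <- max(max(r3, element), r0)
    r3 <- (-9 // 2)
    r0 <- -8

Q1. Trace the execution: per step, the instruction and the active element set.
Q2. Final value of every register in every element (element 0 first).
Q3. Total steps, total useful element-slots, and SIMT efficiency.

step 0: r3 <- r0                     {0,1,2,3,4,5,6,7,8,9,10,11,12,13,14,15}
step 1: r0 <- ((r3 * r0) - r0)       {0,1,2,3,4,5,6,7,8,9,10,11,12,13,14,15}
step 2: r3 <- r3                     {0,1,2,3,4,5,6,7,8,9,10,11,12,13,14,15}
step 3: r3 <- r3                     {0,1,2,3,4,5,6,7,8,9,10,11,12,13,14,15}
step 4: r3 <- 1                      {0,1,2,3,4,5,6,7,8,9,10,11,12,13,14,15}
step 5: eval (r3 < (1 + (element // 2))) {0,1,2,3,4,5,6,7,8,9,10,11,12,13,14,15}
step 6: r3 <- 12                     {2,3,4,5,6,7,8,9,10,11,12,13,14,15}
step 7: r3 <- element                {2,3,4,5,6,7,8,9,10,11,12,13,14,15}
step 8: r3 <- (r3 + 3)               {2,3,4,5,6,7,8,9,10,11,12,13,14,15}
step 9: eval (r3 < (1 + (element // 2))) {2,3,4,5,6,7,8,9,10,11,12,13,14,15}
step 10: eval (element < -4)          {0,1,2,3,4,5,6,7,8,9,10,11,12,13,14,15}
step 11: r0 <- ((r0 - element) % -2)  {0,1,2,3,4,5,6,7,8,9,10,11,12,13,14,15}
step 12: r0 <- min((r0 + element), r0) {0,1,2,3,4,5,6,7,8,9,10,11,12,13,14,15}
step 13: r3 <- -7                     {0,1,2,3,4,5,6,7,8,9,10,11,12,13,14,15}
step 14: r0 <- ((r3 - -2) % -3)       {0,1,2,3,4,5,6,7,8,9,10,11,12,13,14,15}
step 15: r3 <- max(max(r3, element), r0) {0,1,2,3,4,5,6,7,8,9,10,11,12,13,14,15}
step 16: r3 <- (-9 // 2)              {0,1,2,3,4,5,6,7,8,9,10,11,12,13,14,15}
step 17: r0 <- -8                     {0,1,2,3,4,5,6,7,8,9,10,11,12,13,14,15}

Answer: 18 steps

r3: -5,-5,-5,-5,-5,-5,-5,-5,-5,-5,-5,-5,-5,-5,-5,-5
r0: -8,-8,-8,-8,-8,-8,-8,-8,-8,-8,-8,-8,-8,-8,-8,-8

steps = 18; useful = 280; efficiency = 280/288 = 35/36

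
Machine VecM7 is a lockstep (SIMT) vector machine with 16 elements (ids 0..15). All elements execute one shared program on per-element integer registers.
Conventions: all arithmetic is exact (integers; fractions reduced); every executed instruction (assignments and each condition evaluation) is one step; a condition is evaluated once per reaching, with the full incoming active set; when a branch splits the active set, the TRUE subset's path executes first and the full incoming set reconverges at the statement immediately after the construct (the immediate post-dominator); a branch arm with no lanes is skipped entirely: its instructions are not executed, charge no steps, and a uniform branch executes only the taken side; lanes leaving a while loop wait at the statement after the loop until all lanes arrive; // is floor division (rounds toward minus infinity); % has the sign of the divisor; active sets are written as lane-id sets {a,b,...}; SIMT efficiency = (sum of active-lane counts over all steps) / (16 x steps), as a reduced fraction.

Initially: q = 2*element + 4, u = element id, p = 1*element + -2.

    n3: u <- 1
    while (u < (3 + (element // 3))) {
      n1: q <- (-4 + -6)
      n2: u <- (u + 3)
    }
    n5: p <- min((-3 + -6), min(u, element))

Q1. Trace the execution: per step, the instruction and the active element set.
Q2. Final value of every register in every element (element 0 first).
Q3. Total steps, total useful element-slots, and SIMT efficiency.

step 0: u <- 1                       {0,1,2,3,4,5,6,7,8,9,10,11,12,13,14,15}
step 1: eval (u < (3 + (element // 3))) {0,1,2,3,4,5,6,7,8,9,10,11,12,13,14,15}
step 2: q <- (-4 + -6)               {0,1,2,3,4,5,6,7,8,9,10,11,12,13,14,15}
step 3: u <- (u + 3)                 {0,1,2,3,4,5,6,7,8,9,10,11,12,13,14,15}
step 4: eval (u < (3 + (element // 3))) {0,1,2,3,4,5,6,7,8,9,10,11,12,13,14,15}
step 5: q <- (-4 + -6)               {6,7,8,9,10,11,12,13,14,15}
step 6: u <- (u + 3)                 {6,7,8,9,10,11,12,13,14,15}
step 7: eval (u < (3 + (element // 3))) {6,7,8,9,10,11,12,13,14,15}
step 8: q <- (-4 + -6)               {15}
step 9: u <- (u + 3)                 {15}
step 10: eval (u < (3 + (element // 3))) {15}
step 11: p <- min((-3 + -6), min(u, element)) {0,1,2,3,4,5,6,7,8,9,10,11,12,13,14,15}

Answer: 12 steps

q: -10,-10,-10,-10,-10,-10,-10,-10,-10,-10,-10,-10,-10,-10,-10,-10
u: 4,4,4,4,4,4,7,7,7,7,7,7,7,7,7,10
p: -9,-9,-9,-9,-9,-9,-9,-9,-9,-9,-9,-9,-9,-9,-9,-9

steps = 12; useful = 129; efficiency = 129/192 = 43/64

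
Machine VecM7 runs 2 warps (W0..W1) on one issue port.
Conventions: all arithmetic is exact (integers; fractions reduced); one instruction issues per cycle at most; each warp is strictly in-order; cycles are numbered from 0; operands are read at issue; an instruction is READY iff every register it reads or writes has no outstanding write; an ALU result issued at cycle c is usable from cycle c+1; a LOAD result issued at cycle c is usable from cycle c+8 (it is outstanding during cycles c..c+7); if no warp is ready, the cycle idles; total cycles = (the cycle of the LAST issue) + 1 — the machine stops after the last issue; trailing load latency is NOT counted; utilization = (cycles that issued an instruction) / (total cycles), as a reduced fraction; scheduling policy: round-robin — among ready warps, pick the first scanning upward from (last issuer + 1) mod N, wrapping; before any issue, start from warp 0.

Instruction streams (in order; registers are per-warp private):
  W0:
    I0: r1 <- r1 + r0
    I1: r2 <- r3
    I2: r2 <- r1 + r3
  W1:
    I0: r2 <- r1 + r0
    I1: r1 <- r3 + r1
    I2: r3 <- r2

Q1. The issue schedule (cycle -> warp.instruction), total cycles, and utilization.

cycle 0: W0.I0
cycle 1: W1.I0
cycle 2: W0.I1
cycle 3: W1.I1
cycle 4: W0.I2
cycle 5: W1.I2

Answer: 6 cycles, utilization 1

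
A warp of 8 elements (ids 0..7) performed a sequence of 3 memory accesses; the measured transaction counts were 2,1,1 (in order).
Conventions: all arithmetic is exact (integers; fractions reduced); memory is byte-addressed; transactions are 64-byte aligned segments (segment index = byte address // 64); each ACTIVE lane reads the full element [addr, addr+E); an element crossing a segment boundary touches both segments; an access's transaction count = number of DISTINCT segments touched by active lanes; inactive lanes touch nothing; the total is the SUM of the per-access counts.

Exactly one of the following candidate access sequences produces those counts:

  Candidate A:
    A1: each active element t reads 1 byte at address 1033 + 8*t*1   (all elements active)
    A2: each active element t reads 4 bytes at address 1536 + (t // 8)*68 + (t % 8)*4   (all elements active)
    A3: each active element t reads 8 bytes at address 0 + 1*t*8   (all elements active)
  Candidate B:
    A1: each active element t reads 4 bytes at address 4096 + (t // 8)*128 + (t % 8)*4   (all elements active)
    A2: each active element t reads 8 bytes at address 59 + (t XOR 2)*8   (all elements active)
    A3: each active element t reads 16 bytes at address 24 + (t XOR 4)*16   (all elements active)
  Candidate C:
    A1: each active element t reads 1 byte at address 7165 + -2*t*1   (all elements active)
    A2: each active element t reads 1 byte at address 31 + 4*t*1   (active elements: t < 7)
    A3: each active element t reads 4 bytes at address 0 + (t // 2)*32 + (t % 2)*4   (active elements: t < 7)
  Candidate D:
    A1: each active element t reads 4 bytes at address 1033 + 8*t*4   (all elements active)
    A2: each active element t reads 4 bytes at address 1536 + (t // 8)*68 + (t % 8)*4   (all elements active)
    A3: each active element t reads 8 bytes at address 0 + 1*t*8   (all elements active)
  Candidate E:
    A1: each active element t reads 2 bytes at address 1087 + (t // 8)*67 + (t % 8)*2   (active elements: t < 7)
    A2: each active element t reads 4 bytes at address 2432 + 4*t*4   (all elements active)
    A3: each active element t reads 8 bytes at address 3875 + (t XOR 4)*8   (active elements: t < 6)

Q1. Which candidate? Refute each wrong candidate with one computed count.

B: A1 gives 1 transaction, not 2
C: A1 gives 1 transaction, not 2
D: A1 gives 4 transactions, not 2
E: A2 gives 2 transactions, not 1
A: all counts match (2,1,1)

Answer: A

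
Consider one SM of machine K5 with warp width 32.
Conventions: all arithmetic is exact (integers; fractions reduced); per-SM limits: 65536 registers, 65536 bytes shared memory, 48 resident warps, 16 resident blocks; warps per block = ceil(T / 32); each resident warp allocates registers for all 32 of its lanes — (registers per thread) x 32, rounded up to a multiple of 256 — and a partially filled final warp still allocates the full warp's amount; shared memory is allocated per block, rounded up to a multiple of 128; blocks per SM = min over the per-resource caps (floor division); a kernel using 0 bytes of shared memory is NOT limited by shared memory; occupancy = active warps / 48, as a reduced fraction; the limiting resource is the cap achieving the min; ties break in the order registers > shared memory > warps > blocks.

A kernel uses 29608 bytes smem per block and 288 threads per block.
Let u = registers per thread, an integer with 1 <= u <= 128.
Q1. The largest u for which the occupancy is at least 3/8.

Answer: u = 112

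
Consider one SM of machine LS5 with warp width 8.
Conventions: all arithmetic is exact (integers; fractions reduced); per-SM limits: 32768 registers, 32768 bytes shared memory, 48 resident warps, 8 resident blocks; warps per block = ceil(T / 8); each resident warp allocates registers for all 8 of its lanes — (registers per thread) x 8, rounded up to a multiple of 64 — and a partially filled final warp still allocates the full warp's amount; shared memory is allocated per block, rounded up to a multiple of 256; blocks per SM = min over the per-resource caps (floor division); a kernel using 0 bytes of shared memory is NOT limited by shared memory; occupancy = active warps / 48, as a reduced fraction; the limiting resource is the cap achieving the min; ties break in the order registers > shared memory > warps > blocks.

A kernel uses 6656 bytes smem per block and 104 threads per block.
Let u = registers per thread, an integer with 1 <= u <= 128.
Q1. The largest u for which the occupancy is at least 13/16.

Answer: u = 104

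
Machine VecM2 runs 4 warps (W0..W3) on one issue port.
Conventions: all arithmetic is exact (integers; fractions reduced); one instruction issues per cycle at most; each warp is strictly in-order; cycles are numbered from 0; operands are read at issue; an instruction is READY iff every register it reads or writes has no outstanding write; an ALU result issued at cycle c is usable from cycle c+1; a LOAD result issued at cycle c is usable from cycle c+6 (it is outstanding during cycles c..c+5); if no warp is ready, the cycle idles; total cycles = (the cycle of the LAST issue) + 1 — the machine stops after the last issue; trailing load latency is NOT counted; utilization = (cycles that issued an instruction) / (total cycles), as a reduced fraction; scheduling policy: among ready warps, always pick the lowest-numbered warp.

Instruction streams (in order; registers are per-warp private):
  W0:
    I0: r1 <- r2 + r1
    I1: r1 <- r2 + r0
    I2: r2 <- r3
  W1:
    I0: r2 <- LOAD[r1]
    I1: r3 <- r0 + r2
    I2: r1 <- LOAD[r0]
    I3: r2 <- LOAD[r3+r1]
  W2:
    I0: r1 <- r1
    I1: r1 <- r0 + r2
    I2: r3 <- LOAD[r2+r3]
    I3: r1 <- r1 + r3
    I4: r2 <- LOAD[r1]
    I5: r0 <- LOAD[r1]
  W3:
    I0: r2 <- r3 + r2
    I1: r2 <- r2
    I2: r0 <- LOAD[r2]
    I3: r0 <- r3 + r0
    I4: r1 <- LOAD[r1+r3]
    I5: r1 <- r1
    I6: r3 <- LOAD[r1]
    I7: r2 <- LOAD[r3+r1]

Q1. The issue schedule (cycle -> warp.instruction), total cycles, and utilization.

cycle 0: W0.I0
cycle 1: W0.I1
cycle 2: W0.I2
cycle 3: W1.I0
cycle 4: W2.I0
cycle 5: W2.I1
cycle 6: W2.I2
cycle 7: W3.I0
cycle 8: W3.I1
cycle 9: W1.I1
cycle 10: W1.I2
cycle 11: W3.I2
cycle 12: W2.I3
cycle 13: W2.I4
cycle 14: W2.I5
cycle 15: idle
cycle 16: W1.I3
cycle 17: W3.I3
cycle 18: W3.I4
cycle 19: idle
cycle 20: idle
cycle 21: idle
cycle 22: idle
cycle 23: idle
cycle 24: W3.I5
cycle 25: W3.I6
cycle 26: idle
cycle 27: idle
cycle 28: idle
cycle 29: idle
cycle 30: idle
cycle 31: W3.I7

Answer: 32 cycles, utilization 21/32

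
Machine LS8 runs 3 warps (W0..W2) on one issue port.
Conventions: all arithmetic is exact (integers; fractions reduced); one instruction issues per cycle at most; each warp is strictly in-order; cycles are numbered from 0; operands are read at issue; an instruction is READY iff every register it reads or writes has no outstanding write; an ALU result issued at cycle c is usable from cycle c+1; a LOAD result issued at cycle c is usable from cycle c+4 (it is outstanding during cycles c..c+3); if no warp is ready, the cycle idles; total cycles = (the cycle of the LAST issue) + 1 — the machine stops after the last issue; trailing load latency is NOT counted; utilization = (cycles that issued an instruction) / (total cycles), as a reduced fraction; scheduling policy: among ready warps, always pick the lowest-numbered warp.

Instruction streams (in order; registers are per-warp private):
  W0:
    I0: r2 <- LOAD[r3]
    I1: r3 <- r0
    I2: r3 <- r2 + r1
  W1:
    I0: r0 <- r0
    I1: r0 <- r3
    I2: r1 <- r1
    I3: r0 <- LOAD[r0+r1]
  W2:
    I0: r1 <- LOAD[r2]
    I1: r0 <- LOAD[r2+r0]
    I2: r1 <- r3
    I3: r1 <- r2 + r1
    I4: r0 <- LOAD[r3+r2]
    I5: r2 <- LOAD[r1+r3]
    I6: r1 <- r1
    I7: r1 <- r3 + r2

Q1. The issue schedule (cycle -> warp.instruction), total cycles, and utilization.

cycle 0: W0.I0
cycle 1: W0.I1
cycle 2: W1.I0
cycle 3: W1.I1
cycle 4: W0.I2
cycle 5: W1.I2
cycle 6: W1.I3
cycle 7: W2.I0
cycle 8: W2.I1
cycle 9: idle
cycle 10: idle
cycle 11: W2.I2
cycle 12: W2.I3
cycle 13: W2.I4
cycle 14: W2.I5
cycle 15: W2.I6
cycle 16: idle
cycle 17: idle
cycle 18: W2.I7

Answer: 19 cycles, utilization 15/19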